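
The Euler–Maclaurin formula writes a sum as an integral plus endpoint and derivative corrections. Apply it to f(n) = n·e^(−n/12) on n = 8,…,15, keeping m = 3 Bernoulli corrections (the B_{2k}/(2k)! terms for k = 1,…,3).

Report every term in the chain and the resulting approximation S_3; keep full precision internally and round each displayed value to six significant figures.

The integral term ∫_8^15 x·e^(−x/12) dx = 30.3926.
½[f(8) + f(15)] = ½[4.10734 + 4.29757] = 4.20245.
Running total after boundary: 34.5950.
Order-1 term: 1/12 · (-0.0716262 − 0.171139) = -0.0202304.
After k=1: 34.5748.
Order-2 term: −1/720 · (0.00348183 − 0.00831926) = 6.71865e-06.
After k=2: 34.5748.
Order-3 term: 1/30240 · (5.18129e-05 − 0.000107292) = -1.83463e-09.

S_3 ≈ 34.5748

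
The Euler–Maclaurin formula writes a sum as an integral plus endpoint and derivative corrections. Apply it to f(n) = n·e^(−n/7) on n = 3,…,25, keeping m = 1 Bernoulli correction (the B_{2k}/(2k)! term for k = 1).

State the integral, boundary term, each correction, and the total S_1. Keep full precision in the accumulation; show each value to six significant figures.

∫_3^25 x·e^(−x/7) dx evaluates to 39.3028.
Boundary: ½(f(3) + f(25)) = ½(1.95432 + 0.702891) = 1.32860.
Integral + boundary = 40.6314.
Order-1 term: 1/12 · (-0.0722974 − 0.372251) = -0.0370457.

S_1 ≈ 40.5944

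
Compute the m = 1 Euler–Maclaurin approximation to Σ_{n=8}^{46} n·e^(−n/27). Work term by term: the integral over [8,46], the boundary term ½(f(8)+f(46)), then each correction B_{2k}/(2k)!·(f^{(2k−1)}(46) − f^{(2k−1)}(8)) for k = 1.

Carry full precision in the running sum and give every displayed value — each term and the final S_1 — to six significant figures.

∫_8^46 x·e^(−x/27) dx evaluates to 343.933.
½[f(8) + f(46)] = ½[5.94854 + 8.37238] = 7.16046.
Running total after boundary: 351.093.
Order-1 term: 1/12 · (-0.128080 − 0.523251) = -0.0542776.

S_1 ≈ 351.039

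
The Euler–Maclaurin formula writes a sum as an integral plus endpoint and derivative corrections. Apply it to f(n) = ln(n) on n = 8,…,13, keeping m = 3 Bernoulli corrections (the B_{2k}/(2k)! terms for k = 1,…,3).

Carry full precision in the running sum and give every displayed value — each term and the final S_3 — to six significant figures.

S_3 ≈ 14.0270

The integral term ∫_8^13 ln(x) dx = 11.7088.
Endpoint term: (f(8) + f(13))/2 = (2.07944 + 2.56495)/2 = 2.32220.
Running total after boundary: 14.0310.
Correction k=1: B_{2}/2! · (f^{(1)}(13) − f^{(1)}(8)) = 1/12 · (0.0769231 − 0.125000) = -0.00400641.
Partial sum through k=1: 14.0270.
Correction k=2: B_{4}/4! · (f^{(3)}(13) − f^{(3)}(8)) = −1/720 · (0.000910332 − 0.00390625) = 4.16100e-06.
Partial sum through k=2: 14.0270.
Correction k=3: B_{6}/6! · (f^{(5)}(13) − f^{(5)}(8)) = 1/30240 · (6.46390e-05 − 0.000732422) = -2.20828e-08.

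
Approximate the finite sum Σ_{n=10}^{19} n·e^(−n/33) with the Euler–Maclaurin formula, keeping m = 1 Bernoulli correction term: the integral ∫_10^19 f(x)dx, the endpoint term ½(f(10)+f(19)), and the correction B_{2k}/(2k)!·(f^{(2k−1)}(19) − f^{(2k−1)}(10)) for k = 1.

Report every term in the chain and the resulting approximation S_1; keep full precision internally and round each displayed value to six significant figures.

S_1 ≈ 92.1816

∫_10^19 x·e^(−x/33) dx evaluates to 83.1700.
½[f(10) + f(19)] = ½[7.38577 + 10.6833] = 9.03453.
Running total after boundary: 92.2046.
Order-1 term: 1/12 · (0.238542 − 0.514766) = -0.0230186.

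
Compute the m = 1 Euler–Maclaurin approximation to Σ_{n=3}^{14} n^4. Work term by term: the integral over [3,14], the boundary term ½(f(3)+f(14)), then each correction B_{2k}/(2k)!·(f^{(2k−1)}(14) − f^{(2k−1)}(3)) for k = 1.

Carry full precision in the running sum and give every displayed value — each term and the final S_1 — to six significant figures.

Integral: ∫_3^14 x^4 dx = 107516.
½[f(3) + f(14)] = ½[81.0000 + 38416.0] = 19248.5.
Integral + boundary = 126765.
Order-1 term: 1/12 · (10976.0 − 108.000) = 905.667.

S_1 ≈ 127670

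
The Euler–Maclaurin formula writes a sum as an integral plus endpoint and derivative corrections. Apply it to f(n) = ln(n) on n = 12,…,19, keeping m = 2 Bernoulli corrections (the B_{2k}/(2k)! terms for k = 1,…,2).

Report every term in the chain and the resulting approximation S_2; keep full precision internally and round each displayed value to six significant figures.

Integral: ∫_12^19 ln(x) dx = 19.1255.
Boundary: ½(f(12) + f(19)) = ½(2.48491 + 2.94444) = 2.71467.
Integral + boundary = 21.8401.
Correction k=1: B_{2}/2! · (f^{(1)}(19) − f^{(1)}(12)) = 1/12 · (0.0526316 − 0.0833333) = -0.00255848.
Running total after k=1: 21.8376.
Correction k=2: B_{4}/4! · (f^{(3)}(19) − f^{(3)}(12)) = −1/720 · (0.000291588 − 0.00115741) = 1.20253e-06.

S_2 ≈ 21.8376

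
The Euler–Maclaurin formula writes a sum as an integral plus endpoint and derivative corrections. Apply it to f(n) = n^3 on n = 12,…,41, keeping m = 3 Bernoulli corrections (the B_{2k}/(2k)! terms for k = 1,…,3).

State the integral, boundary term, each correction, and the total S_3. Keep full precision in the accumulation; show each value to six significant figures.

S_3 ≈ 736965

The integral term ∫_12^41 x^3 dx = 701256.
Boundary: ½(f(12) + f(41)) = ½(1728.00 + 68921.0) = 35324.5.
Integral + boundary = 736581.
Correction k=1: B_{2}/2! · (f^{(1)}(41) − f^{(1)}(12)) = 1/12 · (5043.00 − 432.000) = 384.250.
Running total after k=1: 736965.
Correction k=2: B_{4}/4! · (f^{(3)}(41) − f^{(3)}(12)) = −1/720 · (6.00000 − 6.00000) = 0.00000.
Running total after k=2: 736965.
Correction k=3: B_{6}/6! · (f^{(5)}(41) − f^{(5)}(12)) = 1/30240 · (0.00000 − 0.00000) = 0.00000.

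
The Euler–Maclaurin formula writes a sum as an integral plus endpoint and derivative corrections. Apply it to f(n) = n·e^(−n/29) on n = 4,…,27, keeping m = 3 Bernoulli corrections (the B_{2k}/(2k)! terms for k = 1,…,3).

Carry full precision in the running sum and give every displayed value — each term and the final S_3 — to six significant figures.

Integral: ∫_4^27 x·e^(−x/29) dx = 193.606.
Boundary: ½(f(4) + f(27)) = ½(3.48464 + 10.6419) = 7.06329.
Running total after boundary: 200.670.
Correction k=1: B_{2}/2! · (f^{(1)}(27) − f^{(1)}(4)) = 1/12 · (0.0271825 − 0.750999) = -0.0603180.
Partial sum through k=1: 200.609.
Correction k=2: B_{4}/4! · (f^{(3)}(27) − f^{(3)}(4)) = −1/720 · (0.000969648 − 0.00296470) = 2.77091e-06.
Partial sum through k=2: 200.609.
Correction k=3: B_{6}/6! · (f^{(5)}(27) − f^{(5)}(4)) = 1/30240 · (2.26751e-06 − 5.98862e-06) = -1.23052e-10.

S_3 ≈ 200.609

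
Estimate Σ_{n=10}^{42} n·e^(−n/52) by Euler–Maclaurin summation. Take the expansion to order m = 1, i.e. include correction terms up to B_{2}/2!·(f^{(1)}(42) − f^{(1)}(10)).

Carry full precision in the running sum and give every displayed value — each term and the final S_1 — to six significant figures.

Integral: ∫_10^42 x·e^(−x/52) dx = 480.481.
Boundary: ½(f(10) + f(42)) = ½(8.25053 + 18.7272) = 13.4889.
Integral + boundary = 493.970.
k=1: B_{2}/(2)! × [f^{(1)}(42) − f^{(1)}(10)] = 1/12 × (0.0857473 − 0.666389) = -0.0483868.

S_1 ≈ 493.921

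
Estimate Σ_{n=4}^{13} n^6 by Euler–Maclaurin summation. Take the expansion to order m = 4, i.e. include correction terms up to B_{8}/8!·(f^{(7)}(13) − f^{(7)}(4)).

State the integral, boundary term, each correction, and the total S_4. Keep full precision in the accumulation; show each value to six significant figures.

S_4 ≈ 1.15620e+07

∫_4^13 x^6 dx evaluates to 8.96173e+06.
½[f(4) + f(13)] = ½[4096.00 + 4.82681e+06] = 2.41545e+06.
So far: 1.13772e+07.
k=1: B_{2}/(2)! × [f^{(1)}(13) − f^{(1)}(4)] = 1/12 × (2.22776e+06 − 6144.00) = 185134.
Partial sum through k=1: 1.15623e+07.
k=2: B_{4}/(4)! × [f^{(3)}(13) − f^{(3)}(4)] = −1/720 × (263640 − 7680.00) = -355.500.
Partial sum through k=2: 1.15620e+07.
k=3: B_{6}/(6)! × [f^{(5)}(13) − f^{(5)}(4)] = 1/30240 × (9360.00 − 2880.00) = 0.214286.
Partial sum through k=3: 1.15620e+07.
k=4: B_{8}/(8)! × [f^{(7)}(13) − f^{(7)}(4)] = −1/1209600 × (0.00000 − 0.00000) = 0.00000.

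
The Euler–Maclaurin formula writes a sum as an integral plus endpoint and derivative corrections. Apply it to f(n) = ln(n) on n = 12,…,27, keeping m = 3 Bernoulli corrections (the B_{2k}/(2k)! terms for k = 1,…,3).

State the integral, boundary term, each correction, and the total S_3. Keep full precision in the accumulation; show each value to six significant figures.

S_3 ≈ 47.0552

The integral term ∫_12^27 ln(x) dx = 44.1687.
½[f(12) + f(27)] = ½[2.48491 + 3.29584] = 2.89037.
So far: 47.0591.
Correction k=1: B_{2}/2! · (f^{(1)}(27) − f^{(1)}(12)) = 1/12 · (0.0370370 − 0.0833333) = -0.00385802.
After k=1: 47.0552.
Correction k=2: B_{4}/4! · (f^{(3)}(27) − f^{(3)}(12)) = −1/720 · (0.000101611 − 0.00115741) = 1.46638e-06.
After k=2: 47.0552.
Correction k=3: B_{6}/6! · (f^{(5)}(27) − f^{(5)}(12)) = 1/30240 · (1.67260e-06 − 9.64506e-05) = -3.13419e-09.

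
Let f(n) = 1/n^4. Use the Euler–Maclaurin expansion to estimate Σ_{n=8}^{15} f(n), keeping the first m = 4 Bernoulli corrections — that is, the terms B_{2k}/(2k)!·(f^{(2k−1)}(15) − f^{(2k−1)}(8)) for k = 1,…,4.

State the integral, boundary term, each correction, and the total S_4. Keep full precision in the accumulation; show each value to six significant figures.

S_4 ≈ 0.000693880

Integral: ∫_8^15 1/x^4 dx = 0.000552276.
½[f(8) + f(15)] = ½[0.000244141 + 1.97531e-05] = 0.000131947.
Integral + boundary = 0.000684223.
k=1: B_{2}/(2)! × [f^{(1)}(15) − f^{(1)}(8)] = 1/12 × (-5.26749e-06 − (-0.000122070)) = 9.73357e-06.
Partial sum through k=1: 0.000693957.
k=2: B_{4}/(4)! × [f^{(3)}(15) − f^{(3)}(8)] = −1/720 × (-7.02332e-07 − (-5.72205e-05)) = -7.84974e-08.
Partial sum through k=2: 0.000693878.
k=3: B_{6}/(6)! × [f^{(5)}(15) − f^{(5)}(8)] = 1/30240 × (-1.74803e-07 − (-5.00679e-05)) = 1.64990e-09.
Partial sum through k=3: 0.000693880.
k=4: B_{8}/(8)! × [f^{(7)}(15) − f^{(7)}(8)] = −1/1209600 × (-6.99210e-08 − (-7.04080e-05)) = -5.81499e-11.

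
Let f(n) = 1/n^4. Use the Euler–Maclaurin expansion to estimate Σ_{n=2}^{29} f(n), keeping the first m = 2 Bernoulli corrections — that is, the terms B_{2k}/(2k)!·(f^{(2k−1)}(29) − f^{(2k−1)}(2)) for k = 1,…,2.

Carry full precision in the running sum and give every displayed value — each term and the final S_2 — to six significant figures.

S_2 ≈ 0.0820183

Integral: ∫_2^29 1/x^4 dx = 0.0416530.
Boundary: ½(f(2) + f(29)) = ½(0.0625000 + 1.41387e-06) = 0.0312507.
Running total after boundary: 0.0729037.
k=1: B_{2}/(2)! × [f^{(1)}(29) − f^{(1)}(2)] = 1/12 × (-1.95016e-07 − (-0.125000)) = 0.0104167.
Partial sum through k=1: 0.0833204.
k=2: B_{4}/(4)! × [f^{(3)}(29) − f^{(3)}(2)] = −1/720 × (-6.95657e-09 − (-0.937500)) = -0.00130208.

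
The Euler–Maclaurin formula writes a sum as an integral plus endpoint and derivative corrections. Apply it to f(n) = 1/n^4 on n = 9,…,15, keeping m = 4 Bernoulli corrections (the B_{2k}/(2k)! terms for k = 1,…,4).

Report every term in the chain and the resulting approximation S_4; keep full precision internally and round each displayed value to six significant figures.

S_4 ≈ 0.000449739

Integral: ∫_9^15 1/x^4 dx = 0.000358482.
Endpoint term: (f(9) + f(15))/2 = (0.000152416 + 1.97531e-05)/2 = 8.60844e-05.
So far: 0.000444566.
Order-1 term: 1/12 · (-5.26749e-06 − (-6.77404e-05)) = 5.20607e-06.
Running total after k=1: 0.000449772.
Order-2 term: −1/720 · (-7.02332e-07 − (-2.50890e-05)) = -3.38704e-08.
Running total after k=2: 0.000449739.
Order-3 term: 1/30240 · (-1.74803e-07 − (-1.73455e-05)) = 5.67814e-10.
Running total after k=3: 0.000449739.
Order-4 term: −1/1209600 · (-6.99210e-08 − (-1.92728e-05)) = -1.58754e-11.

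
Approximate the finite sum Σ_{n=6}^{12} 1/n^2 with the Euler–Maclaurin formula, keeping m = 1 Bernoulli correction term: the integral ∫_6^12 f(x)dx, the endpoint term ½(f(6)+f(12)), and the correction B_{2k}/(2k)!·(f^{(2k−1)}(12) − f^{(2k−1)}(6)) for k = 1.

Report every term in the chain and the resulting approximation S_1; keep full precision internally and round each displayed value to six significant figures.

S_1 ≈ 0.101370

Integral: ∫_6^12 1/x^2 dx = 0.0833333.
Endpoint term: (f(6) + f(12))/2 = (0.0277778 + 0.00694444)/2 = 0.0173611.
So far: 0.100694.
Order-1 term: 1/12 · (-0.00115741 − (-0.00925926)) = 0.000675154.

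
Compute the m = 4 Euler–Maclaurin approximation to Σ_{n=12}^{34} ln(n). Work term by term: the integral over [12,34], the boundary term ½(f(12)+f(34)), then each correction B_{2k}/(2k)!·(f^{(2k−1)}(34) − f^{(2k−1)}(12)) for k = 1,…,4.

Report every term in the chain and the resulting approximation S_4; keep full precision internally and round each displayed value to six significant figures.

S_4 ≈ 71.0785

∫_12^34 ln(x) dx evaluates to 68.0774.
½[f(12) + f(34)] = ½[2.48491 + 3.52636] = 3.00563.
Running total after boundary: 71.0830.
Order-1 term: 1/12 · (0.0294118 − 0.0833333) = -0.00449346.
Partial sum through k=1: 71.0785.
Order-2 term: −1/720 · (5.08854e-05 − 0.00115741) = 1.53684e-06.
Partial sum through k=2: 71.0785.
Order-3 term: 1/30240 · (5.28222e-07 − 9.64506e-05) = -3.17204e-09.
Partial sum through k=3: 71.0785.
Order-4 term: −1/1209600 · (1.37082e-08 − 2.00939e-05) = 1.66007e-11.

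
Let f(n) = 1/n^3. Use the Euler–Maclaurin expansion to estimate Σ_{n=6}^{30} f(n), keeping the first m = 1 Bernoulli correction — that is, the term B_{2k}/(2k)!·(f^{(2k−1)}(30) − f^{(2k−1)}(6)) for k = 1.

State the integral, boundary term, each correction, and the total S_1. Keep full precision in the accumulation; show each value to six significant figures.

Integral: ∫_6^30 1/x^3 dx = 0.0133333.
Boundary: ½(f(6) + f(30)) = ½(0.00462963 + 3.70370e-05) = 0.00233333.
Running total after boundary: 0.0156667.
Correction k=1: B_{2}/2! · (f^{(1)}(30) − f^{(1)}(6)) = 1/12 · (-3.70370e-06 − (-0.00231481)) = 0.000192593.

S_1 ≈ 0.0158593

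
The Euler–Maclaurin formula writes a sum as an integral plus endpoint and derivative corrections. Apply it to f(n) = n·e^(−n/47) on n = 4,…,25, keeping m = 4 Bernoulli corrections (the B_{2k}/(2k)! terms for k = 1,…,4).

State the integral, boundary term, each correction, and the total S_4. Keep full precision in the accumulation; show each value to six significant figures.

The integral term ∫_4^25 x·e^(−x/47) dx = 213.411.
Boundary: ½(f(4) + f(25)) = ½(3.67366 + 14.6870) = 9.18032.
Running total after boundary: 222.591.
Order-1 term: 1/12 · (0.274990 − 0.840252) = -0.0471051.
After k=1: 222.544.
Order-2 term: −1/720 · (0.000656382 − 0.00121190) = 7.71549e-07.
After k=2: 222.544.
Order-3 term: 1/30240 · (5.37926e-07 − 9.25042e-07) = -1.28015e-11.
After k=3: 222.544.
Order-4 term: −1/1209600 · (3.52518e-10 − 5.89165e-10) = 1.95641e-16.

S_4 ≈ 222.544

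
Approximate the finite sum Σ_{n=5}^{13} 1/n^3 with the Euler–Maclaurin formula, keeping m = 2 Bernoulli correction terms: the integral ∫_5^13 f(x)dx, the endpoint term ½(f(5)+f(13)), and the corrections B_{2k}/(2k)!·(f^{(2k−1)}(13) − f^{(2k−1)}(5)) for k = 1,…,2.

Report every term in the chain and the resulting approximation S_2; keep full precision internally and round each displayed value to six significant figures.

∫_5^13 1/x^3 dx evaluates to 0.0170414.
Endpoint term: (f(5) + f(13))/2 = (0.00800000 + 0.000455166)/2 = 0.00422758.
So far: 0.0212690.
k=1: B_{2}/(2)! × [f^{(1)}(13) − f^{(1)}(5)] = 1/12 × (-0.000105038 − (-0.00480000)) = 0.000391247.
Running total after k=1: 0.0216602.
k=2: B_{4}/(4)! × [f^{(3)}(13) − f^{(3)}(5)] = −1/720 × (-1.24306e-05 − (-0.00384000)) = -5.31607e-06.

S_2 ≈ 0.0216549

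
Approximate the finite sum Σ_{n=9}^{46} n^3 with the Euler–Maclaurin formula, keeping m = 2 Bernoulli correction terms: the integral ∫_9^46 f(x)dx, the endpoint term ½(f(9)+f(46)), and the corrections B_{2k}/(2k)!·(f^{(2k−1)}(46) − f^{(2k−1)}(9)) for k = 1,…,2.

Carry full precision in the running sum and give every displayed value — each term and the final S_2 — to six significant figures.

S_2 ≈ 1.16726e+06

Integral: ∫_9^46 x^3 dx = 1.11772e+06.
Endpoint term: (f(9) + f(46))/2 = (729.000 + 97336.0)/2 = 49032.5.
Running total after boundary: 1.16676e+06.
Order-1 term: 1/12 · (6348.00 − 243.000) = 508.750.
Running total after k=1: 1.16726e+06.
Order-2 term: −1/720 · (6.00000 − 6.00000) = 0.00000.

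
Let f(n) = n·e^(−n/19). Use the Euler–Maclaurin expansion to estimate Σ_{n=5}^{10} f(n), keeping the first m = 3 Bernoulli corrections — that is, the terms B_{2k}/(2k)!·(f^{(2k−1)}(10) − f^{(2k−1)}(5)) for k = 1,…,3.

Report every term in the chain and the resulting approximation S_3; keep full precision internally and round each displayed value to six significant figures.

S_3 ≈ 29.8241

∫_5^10 x·e^(−x/19) dx evaluates to 24.9725.
½[f(5) + f(10)] = ½[3.84310 + 5.90778] = 4.87544.
Integral + boundary = 29.8480.
k=1: B_{2}/(2)! × [f^{(1)}(10) − f^{(1)}(5)] = 1/12 × (0.279842 − 0.566352) = -0.0238758.
Running total after k=1: 29.8241.
k=2: B_{4}/(4)! × [f^{(3)}(10) − f^{(3)}(5)] = −1/720 × (0.00404819 − 0.00582713) = 2.47074e-06.
Running total after k=2: 29.8241.
k=3: B_{6}/(6)! × [f^{(5)}(10) − f^{(5)}(5)] = 1/30240 × (2.02803e-05 − 2.79374e-05) = -2.53211e-10.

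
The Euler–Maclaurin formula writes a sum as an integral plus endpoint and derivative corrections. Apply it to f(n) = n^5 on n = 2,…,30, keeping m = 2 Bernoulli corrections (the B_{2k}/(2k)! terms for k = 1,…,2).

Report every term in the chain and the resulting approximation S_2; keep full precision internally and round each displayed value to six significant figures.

The integral term ∫_2^30 x^5 dx = 1.21500e+08.
Boundary: ½(f(2) + f(30)) = ½(32.0000 + 2.43000e+07) = 1.21500e+07.
Running total after boundary: 1.33650e+08.
Order-1 term: 1/12 · (4.05000e+06 − 80.0000) = 337493.
Running total after k=1: 1.33987e+08.
Order-2 term: −1/720 · (54000.0 − 240.000) = -74.6667.

S_2 ≈ 1.33987e+08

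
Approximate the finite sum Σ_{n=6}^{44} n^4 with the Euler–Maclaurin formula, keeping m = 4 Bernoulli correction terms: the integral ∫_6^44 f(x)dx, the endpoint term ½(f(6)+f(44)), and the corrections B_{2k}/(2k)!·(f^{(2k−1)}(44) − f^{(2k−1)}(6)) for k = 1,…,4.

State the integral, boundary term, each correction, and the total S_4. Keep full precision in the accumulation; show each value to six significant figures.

S_4 ≈ 3.48847e+07

Integral: ∫_6^44 x^4 dx = 3.29817e+07.
Endpoint term: (f(6) + f(44))/2 = (1296.00 + 3.74810e+06)/2 = 1.87470e+06.
So far: 3.48564e+07.
Order-1 term: 1/12 · (340736 − 864.000) = 28322.7.
Running total after k=1: 3.48847e+07.
Order-2 term: −1/720 · (1056.00 − 144.000) = -1.26667.
Running total after k=2: 3.48847e+07.
Order-3 term: 1/30240 · (0.00000 − 0.00000) = 0.00000.
Running total after k=3: 3.48847e+07.
Order-4 term: −1/1209600 · (0.00000 − 0.00000) = 0.00000.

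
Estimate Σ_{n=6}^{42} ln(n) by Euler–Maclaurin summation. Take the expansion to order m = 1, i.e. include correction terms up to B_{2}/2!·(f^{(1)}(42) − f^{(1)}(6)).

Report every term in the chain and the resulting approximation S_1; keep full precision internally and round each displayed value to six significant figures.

∫_6^42 ln(x) dx evaluates to 110.232.
Endpoint term: (f(6) + f(42))/2 = (1.79176 + 3.73767)/2 = 2.76471.
So far: 112.996.
Order-1 term: 1/12 · (0.0238095 − 0.166667) = -0.0119048.

S_1 ≈ 112.984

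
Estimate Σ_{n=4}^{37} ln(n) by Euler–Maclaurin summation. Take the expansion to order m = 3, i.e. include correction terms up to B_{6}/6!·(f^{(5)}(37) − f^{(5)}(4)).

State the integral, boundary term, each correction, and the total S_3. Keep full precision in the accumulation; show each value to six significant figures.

∫_4^37 ln(x) dx evaluates to 95.0588.
Endpoint term: (f(4) + f(37))/2 = (1.38629 + 3.61092)/2 = 2.49861.
Running total after boundary: 97.5574.
k=1: B_{2}/(2)! × [f^{(1)}(37) − f^{(1)}(4)] = 1/12 × (0.0270270 − 0.250000) = -0.0185811.
Partial sum through k=1: 97.5388.
k=2: B_{4}/(4)! × [f^{(3)}(37) − f^{(3)}(4)] = −1/720 × (3.94843e-05 − 0.0312500) = 4.33479e-05.
Partial sum through k=2: 97.5389.
k=3: B_{6}/(6)! × [f^{(5)}(37) − f^{(5)}(4)] = 1/30240 × (3.46101e-07 − 0.0234375) = -7.75038e-07.

S_3 ≈ 97.5389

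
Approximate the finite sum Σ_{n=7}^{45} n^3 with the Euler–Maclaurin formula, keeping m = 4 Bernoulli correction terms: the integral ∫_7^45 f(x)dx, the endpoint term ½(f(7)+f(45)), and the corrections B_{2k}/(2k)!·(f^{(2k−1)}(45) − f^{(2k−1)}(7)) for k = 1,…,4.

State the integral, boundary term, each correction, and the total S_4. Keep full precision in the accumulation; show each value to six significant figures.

Integral: ∫_7^45 x^3 dx = 1.02456e+06.
Endpoint term: (f(7) + f(45))/2 = (343.000 + 91125.0)/2 = 45734.0.
So far: 1.07029e+06.
Correction k=1: B_{2}/2! · (f^{(1)}(45) − f^{(1)}(7)) = 1/12 · (6075.00 − 147.000) = 494.000.
Partial sum through k=1: 1.07078e+06.
Correction k=2: B_{4}/4! · (f^{(3)}(45) − f^{(3)}(7)) = −1/720 · (6.00000 − 6.00000) = 0.00000.
Partial sum through k=2: 1.07078e+06.
Correction k=3: B_{6}/6! · (f^{(5)}(45) − f^{(5)}(7)) = 1/30240 · (0.00000 − 0.00000) = 0.00000.
Partial sum through k=3: 1.07078e+06.
Correction k=4: B_{8}/8! · (f^{(7)}(45) − f^{(7)}(7)) = −1/1209600 · (0.00000 − 0.00000) = 0.00000.

S_4 ≈ 1.07078e+06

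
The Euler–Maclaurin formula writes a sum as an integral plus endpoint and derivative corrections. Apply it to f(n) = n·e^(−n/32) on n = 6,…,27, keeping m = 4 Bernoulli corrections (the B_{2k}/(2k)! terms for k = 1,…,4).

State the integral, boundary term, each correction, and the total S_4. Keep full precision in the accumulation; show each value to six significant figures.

S_4 ≈ 204.324

∫_6^27 x·e^(−x/32) dx evaluates to 196.081.
½[f(6) + f(27)] = ½[4.97417 + 11.6126] = 8.29337.
Integral + boundary = 204.374.
Correction k=1: B_{2}/2! · (f^{(1)}(27) − f^{(1)}(6)) = 1/12 · (0.0672023 − 0.673586) = -0.0505320.
Partial sum through k=1: 204.324.
Correction k=2: B_{4}/4! · (f^{(3)}(27) − f^{(3)}(6)) = −1/720 · (0.000905656 − 0.00227700) = 1.90464e-06.
Partial sum through k=2: 204.324.
Correction k=3: B_{6}/6! · (f^{(5)}(27) − f^{(5)}(6)) = 1/30240 · (1.70477e-06 − 3.80488e-06) = -6.94480e-11.
Partial sum through k=3: 204.324.
Correction k=4: B_{8}/8! · (f^{(7)}(27) − f^{(7)}(6)) = −1/1209600 · (2.46593e-09 − 5.25989e-09) = 2.30982e-15.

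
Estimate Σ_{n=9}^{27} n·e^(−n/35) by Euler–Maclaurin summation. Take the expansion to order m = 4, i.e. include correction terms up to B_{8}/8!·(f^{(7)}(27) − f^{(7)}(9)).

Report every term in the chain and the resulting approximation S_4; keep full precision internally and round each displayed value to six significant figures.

∫_9^27 x·e^(−x/35) dx evaluates to 187.513.
Endpoint term: (f(9) + f(27))/2 = (6.95932 + 12.4835)/2 = 9.72141.
So far: 197.234.
Order-1 term: 1/12 · (0.105680 − 0.574420) = -0.0390616.
Partial sum through k=1: 197.195.
Order-2 term: −1/720 · (0.000841130 − 0.00173138) = 1.23645e-06.
Partial sum through k=2: 197.195.
Order-3 term: 1/30240 · (1.30285e-06 − 2.44395e-06) = -3.77348e-11.
Partial sum through k=3: 197.195.
Order-4 term: −1/1209600 · (1.56658e-09 − 2.83635e-09) = 1.04974e-15.

S_4 ≈ 197.195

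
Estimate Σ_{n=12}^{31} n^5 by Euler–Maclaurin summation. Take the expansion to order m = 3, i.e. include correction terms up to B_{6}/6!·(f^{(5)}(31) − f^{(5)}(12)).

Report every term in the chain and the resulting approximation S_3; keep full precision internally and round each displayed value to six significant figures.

Integral: ∫_12^31 x^5 dx = 1.47420e+08.
Endpoint term: (f(12) + f(31))/2 = (248832 + 2.86292e+07)/2 = 1.44390e+07.
Integral + boundary = 1.61859e+08.
k=1: B_{2}/(2)! × [f^{(1)}(31) − f^{(1)}(12)] = 1/12 × (4.61760e+06 − 103680) = 376160.
Running total after k=1: 1.62235e+08.
k=2: B_{4}/(4)! × [f^{(3)}(31) − f^{(3)}(12)] = −1/720 × (57660.0 − 8640.00) = -68.0833.
Running total after k=2: 1.62235e+08.
k=3: B_{6}/(6)! × [f^{(5)}(31) − f^{(5)}(12)] = 1/30240 × (120.000 − 120.000) = 0.00000.

S_3 ≈ 1.62235e+08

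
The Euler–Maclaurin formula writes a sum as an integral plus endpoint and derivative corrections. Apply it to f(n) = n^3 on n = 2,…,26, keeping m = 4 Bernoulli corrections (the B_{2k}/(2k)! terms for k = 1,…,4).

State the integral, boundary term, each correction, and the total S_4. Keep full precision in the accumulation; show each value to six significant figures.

∫_2^26 x^3 dx evaluates to 114240.
Boundary: ½(f(2) + f(26)) = ½(8.00000 + 17576.0) = 8792.00.
So far: 123032.
Correction k=1: B_{2}/2! · (f^{(1)}(26) − f^{(1)}(2)) = 1/12 · (2028.00 − 12.0000) = 168.000.
Running total after k=1: 123200.
Correction k=2: B_{4}/4! · (f^{(3)}(26) − f^{(3)}(2)) = −1/720 · (6.00000 − 6.00000) = 0.00000.
Running total after k=2: 123200.
Correction k=3: B_{6}/6! · (f^{(5)}(26) − f^{(5)}(2)) = 1/30240 · (0.00000 − 0.00000) = 0.00000.
Running total after k=3: 123200.
Correction k=4: B_{8}/8! · (f^{(7)}(26) − f^{(7)}(2)) = −1/1209600 · (0.00000 − 0.00000) = 0.00000.

S_4 ≈ 123200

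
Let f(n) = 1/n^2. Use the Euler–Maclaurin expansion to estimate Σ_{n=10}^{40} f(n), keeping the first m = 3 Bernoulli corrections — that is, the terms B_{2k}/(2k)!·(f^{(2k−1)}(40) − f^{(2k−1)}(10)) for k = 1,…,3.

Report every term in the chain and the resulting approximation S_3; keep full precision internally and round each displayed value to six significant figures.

S_3 ≈ 0.0804762

∫_10^40 1/x^2 dx evaluates to 0.0750000.
½[f(10) + f(40)] = ½[0.0100000 + 0.000625000] = 0.00531250.
So far: 0.0803125.
Correction k=1: B_{2}/2! · (f^{(1)}(40) − f^{(1)}(10)) = 1/12 · (-3.12500e-05 − (-0.00200000)) = 0.000164063.
Partial sum through k=1: 0.0804766.
Correction k=2: B_{4}/4! · (f^{(3)}(40) − f^{(3)}(10)) = −1/720 · (-2.34375e-07 − (-0.000240000)) = -3.33008e-07.
Partial sum through k=2: 0.0804762.
Correction k=3: B_{6}/6! · (f^{(5)}(40) − f^{(5)}(10)) = 1/30240 · (-4.39453e-09 − (-7.20000e-05)) = 2.38081e-09.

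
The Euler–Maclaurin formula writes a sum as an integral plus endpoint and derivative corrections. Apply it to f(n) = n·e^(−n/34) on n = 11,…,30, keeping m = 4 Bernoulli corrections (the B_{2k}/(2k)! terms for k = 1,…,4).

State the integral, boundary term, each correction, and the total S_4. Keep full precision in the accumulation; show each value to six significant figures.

S_4 ≈ 216.797

The integral term ∫_11^30 x·e^(−x/34) dx = 206.647.
½[f(11) + f(30)] = ½[7.95950 + 12.4142] = 10.1869.
Integral + boundary = 216.834.
Correction k=1: B_{2}/2! · (f^{(1)}(30) − f^{(1)}(11)) = 1/12 · (0.0486833 − 0.489488) = -0.0367337.
Running total after k=1: 216.797.
Correction k=2: B_{4}/4! · (f^{(3)}(30) − f^{(3)}(11)) = −1/720 · (0.000758045 − 0.00167532) = 1.27399e-06.
Running total after k=2: 216.797.
Correction k=3: B_{6}/6! · (f^{(5)}(30) − f^{(5)}(11)) = 1/30240 · (1.27507e-06 − 2.53219e-06) = -4.15714e-11.
Running total after k=3: 216.797.
Correction k=4: B_{8}/8! · (f^{(7)}(30) − f^{(7)}(11)) = −1/1209600 · (1.63874e-09 − 3.12728e-09) = 1.23060e-15.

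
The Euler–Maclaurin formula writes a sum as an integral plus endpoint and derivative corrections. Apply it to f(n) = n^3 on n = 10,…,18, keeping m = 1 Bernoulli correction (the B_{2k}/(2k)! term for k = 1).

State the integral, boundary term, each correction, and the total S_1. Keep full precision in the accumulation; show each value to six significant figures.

S_1 ≈ 27216.0

The integral term ∫_10^18 x^3 dx = 23744.0.
Boundary: ½(f(10) + f(18)) = ½(1000.00 + 5832.00) = 3416.00.
Running total after boundary: 27160.0.
Order-1 term: 1/12 · (972.000 − 300.000) = 56.0000.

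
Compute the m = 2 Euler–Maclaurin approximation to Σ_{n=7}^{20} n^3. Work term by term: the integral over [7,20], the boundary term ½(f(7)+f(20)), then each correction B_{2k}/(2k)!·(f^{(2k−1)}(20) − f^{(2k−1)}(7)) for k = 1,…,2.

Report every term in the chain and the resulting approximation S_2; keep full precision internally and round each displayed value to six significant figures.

∫_7^20 x^3 dx evaluates to 39399.8.
½[f(7) + f(20)] = ½[343.000 + 8000.00] = 4171.50.
Running total after boundary: 43571.2.
Order-1 term: 1/12 · (1200.00 − 147.000) = 87.7500.
Partial sum through k=1: 43659.0.
Order-2 term: −1/720 · (6.00000 − 6.00000) = 0.00000.

S_2 ≈ 43659.0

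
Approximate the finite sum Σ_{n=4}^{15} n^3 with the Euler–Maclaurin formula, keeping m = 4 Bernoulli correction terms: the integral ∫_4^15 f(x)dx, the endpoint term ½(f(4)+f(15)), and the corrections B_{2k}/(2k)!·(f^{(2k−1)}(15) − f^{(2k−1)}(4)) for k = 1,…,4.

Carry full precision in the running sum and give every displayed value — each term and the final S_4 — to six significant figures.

S_4 ≈ 14364.0

∫_4^15 x^3 dx evaluates to 12592.2.
Boundary: ½(f(4) + f(15)) = ½(64.0000 + 3375.00) = 1719.50.
Integral + boundary = 14311.8.
k=1: B_{2}/(2)! × [f^{(1)}(15) − f^{(1)}(4)] = 1/12 × (675.000 − 48.0000) = 52.2500.
After k=1: 14364.0.
k=2: B_{4}/(4)! × [f^{(3)}(15) − f^{(3)}(4)] = −1/720 × (6.00000 − 6.00000) = 0.00000.
After k=2: 14364.0.
k=3: B_{6}/(6)! × [f^{(5)}(15) − f^{(5)}(4)] = 1/30240 × (0.00000 − 0.00000) = 0.00000.
After k=3: 14364.0.
k=4: B_{8}/(8)! × [f^{(7)}(15) − f^{(7)}(4)] = −1/1209600 × (0.00000 − 0.00000) = 0.00000.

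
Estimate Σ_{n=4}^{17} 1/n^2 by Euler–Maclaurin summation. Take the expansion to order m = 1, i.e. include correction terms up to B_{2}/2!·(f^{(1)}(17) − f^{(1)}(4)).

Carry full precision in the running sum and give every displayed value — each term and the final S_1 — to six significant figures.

The integral term ∫_4^17 1/x^2 dx = 0.191176.
Endpoint term: (f(4) + f(17))/2 = (0.0625000 + 0.00346021)/2 = 0.0329801.
Integral + boundary = 0.224157.
Order-1 term: 1/12 · (-0.000407083 − (-0.0312500)) = 0.00257024.

S_1 ≈ 0.226727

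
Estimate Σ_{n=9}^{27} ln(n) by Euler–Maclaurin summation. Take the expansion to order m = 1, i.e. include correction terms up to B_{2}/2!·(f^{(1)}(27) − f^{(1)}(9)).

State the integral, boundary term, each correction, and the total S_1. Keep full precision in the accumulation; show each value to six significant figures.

The integral term ∫_9^27 ln(x) dx = 51.2126.
Endpoint term: (f(9) + f(27))/2 = (2.19722 + 3.29584)/2 = 2.74653.
Integral + boundary = 53.9591.
Correction k=1: B_{2}/2! · (f^{(1)}(27) − f^{(1)}(9)) = 1/12 · (0.0370370 − 0.111111) = -0.00617284.

S_1 ≈ 53.9529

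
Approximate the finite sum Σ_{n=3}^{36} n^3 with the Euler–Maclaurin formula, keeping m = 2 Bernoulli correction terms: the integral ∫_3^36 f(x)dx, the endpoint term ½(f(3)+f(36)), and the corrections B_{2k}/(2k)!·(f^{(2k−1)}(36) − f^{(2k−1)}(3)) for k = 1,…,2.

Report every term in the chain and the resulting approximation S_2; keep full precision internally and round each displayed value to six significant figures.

The integral term ∫_3^36 x^3 dx = 419884.
Boundary: ½(f(3) + f(36)) = ½(27.0000 + 46656.0) = 23341.5.
Integral + boundary = 443225.
k=1: B_{2}/(2)! × [f^{(1)}(36) − f^{(1)}(3)] = 1/12 × (3888.00 − 27.0000) = 321.750.
Running total after k=1: 443547.
k=2: B_{4}/(4)! × [f^{(3)}(36) − f^{(3)}(3)] = −1/720 × (6.00000 − 6.00000) = 0.00000.

S_2 ≈ 443547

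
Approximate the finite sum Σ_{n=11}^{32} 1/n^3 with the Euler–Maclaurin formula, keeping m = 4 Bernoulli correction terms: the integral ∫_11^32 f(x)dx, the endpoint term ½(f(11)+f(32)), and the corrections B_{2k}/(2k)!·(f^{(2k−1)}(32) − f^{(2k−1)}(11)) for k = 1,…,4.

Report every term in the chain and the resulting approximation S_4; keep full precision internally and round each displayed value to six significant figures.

Integral: ∫_11^32 1/x^3 dx = 0.00364395.
½[f(11) + f(32)] = ½[0.000751315 + 3.05176e-05] = 0.000390916.
So far: 0.00403487.
k=1: B_{2}/(2)! × [f^{(1)}(32) − f^{(1)}(11)] = 1/12 × (-2.86102e-06 − (-0.000204904)) = 1.68369e-05.
Running total after k=1: 0.00405170.
k=2: B_{4}/(4)! × [f^{(3)}(32) − f^{(3)}(11)] = −1/720 × (-5.58794e-08 − (-3.38684e-05)) = -4.69619e-08.
Running total after k=2: 0.00405166.
k=3: B_{6}/(6)! × [f^{(5)}(32) − f^{(5)}(11)] = 1/30240 × (-2.29193e-09 − (-1.17560e-05)) = 3.88680e-10.
Running total after k=3: 0.00405166.
k=4: B_{8}/(8)! × [f^{(7)}(32) − f^{(7)}(11)] = −1/1209600 × (-1.61151e-10 − (-6.99530e-06)) = -5.78302e-12.

S_4 ≈ 0.00405166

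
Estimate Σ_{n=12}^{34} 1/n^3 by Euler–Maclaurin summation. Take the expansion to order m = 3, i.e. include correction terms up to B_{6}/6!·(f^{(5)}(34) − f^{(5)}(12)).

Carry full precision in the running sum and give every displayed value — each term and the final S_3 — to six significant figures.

S_3 ≈ 0.00335361

∫_12^34 1/x^3 dx evaluates to 0.00303970.
Endpoint term: (f(12) + f(34))/2 = (0.000578704 + 2.54427e-05)/2 = 0.000302073.
Integral + boundary = 0.00334177.
Order-1 term: 1/12 · (-2.24494e-06 − (-0.000144676)) = 1.18692e-05.
Running total after k=1: 0.00335364.
Order-2 term: −1/720 · (-3.88399e-08 − (-2.00939e-05)) = -2.78542e-08.
Running total after k=2: 0.00335361.
Order-3 term: 1/30240 · (-1.41114e-09 − (-5.86071e-06)) = 1.93760e-10.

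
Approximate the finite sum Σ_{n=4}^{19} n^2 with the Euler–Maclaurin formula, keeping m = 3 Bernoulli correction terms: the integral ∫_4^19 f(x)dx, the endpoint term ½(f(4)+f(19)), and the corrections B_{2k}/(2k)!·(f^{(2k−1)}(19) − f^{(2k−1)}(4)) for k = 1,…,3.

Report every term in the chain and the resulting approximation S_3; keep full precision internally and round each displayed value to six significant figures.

S_3 ≈ 2456.00

The integral term ∫_4^19 x^2 dx = 2265.00.
Endpoint term: (f(4) + f(19))/2 = (16.0000 + 361.000)/2 = 188.500.
Integral + boundary = 2453.50.
k=1: B_{2}/(2)! × [f^{(1)}(19) − f^{(1)}(4)] = 1/12 × (38.0000 − 8.00000) = 2.50000.
Running total after k=1: 2456.00.
k=2: B_{4}/(4)! × [f^{(3)}(19) − f^{(3)}(4)] = −1/720 × (0.00000 − 0.00000) = 0.00000.
Running total after k=2: 2456.00.
k=3: B_{6}/(6)! × [f^{(5)}(19) − f^{(5)}(4)] = 1/30240 × (0.00000 − 0.00000) = 0.00000.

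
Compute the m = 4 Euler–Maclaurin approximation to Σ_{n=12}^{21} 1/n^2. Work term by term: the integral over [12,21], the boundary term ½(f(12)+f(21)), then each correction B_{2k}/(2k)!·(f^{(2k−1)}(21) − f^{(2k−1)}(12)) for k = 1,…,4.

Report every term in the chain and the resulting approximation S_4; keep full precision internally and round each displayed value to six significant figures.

Integral: ∫_12^21 1/x^2 dx = 0.0357143.
Endpoint term: (f(12) + f(21))/2 = (0.00694444 + 0.00226757)/2 = 0.00460601.
Running total after boundary: 0.0403203.
Correction k=1: B_{2}/2! · (f^{(1)}(21) − f^{(1)}(12)) = 1/12 · (-0.000215959 − (-0.00115741)) = 7.84540e-05.
Partial sum through k=1: 0.0403987.
Correction k=2: B_{4}/4! · (f^{(3)}(21) − f^{(3)}(12)) = −1/720 · (-5.87645e-06 − (-9.64506e-05)) = -1.25797e-07.
Partial sum through k=2: 0.0403986.
Correction k=3: B_{6}/6! · (f^{(5)}(21) − f^{(5)}(12)) = 1/30240 · (-3.99758e-07 − (-2.00939e-05)) = 6.51261e-10.
Partial sum through k=3: 0.0403986.
Correction k=4: B_{8}/8! · (f^{(7)}(21) − f^{(7)}(12)) = −1/1209600 · (-5.07630e-08 − (-7.81429e-06)) = -6.41826e-12.

S_4 ≈ 0.0403986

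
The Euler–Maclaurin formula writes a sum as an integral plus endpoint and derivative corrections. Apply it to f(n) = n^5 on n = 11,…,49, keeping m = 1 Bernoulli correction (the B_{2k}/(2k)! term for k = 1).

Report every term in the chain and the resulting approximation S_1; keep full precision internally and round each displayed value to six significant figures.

S_1 ≈ 2.45030e+09

The integral term ∫_11^49 x^5 dx = 2.30659e+09.
Boundary: ½(f(11) + f(49)) = ½(161051 + 2.82475e+08) = 1.41318e+08.
So far: 2.44790e+09.
k=1: B_{2}/(2)! × [f^{(1)}(49) − f^{(1)}(11)] = 1/12 × (2.88240e+07 − 73205.0) = 2.39590e+06.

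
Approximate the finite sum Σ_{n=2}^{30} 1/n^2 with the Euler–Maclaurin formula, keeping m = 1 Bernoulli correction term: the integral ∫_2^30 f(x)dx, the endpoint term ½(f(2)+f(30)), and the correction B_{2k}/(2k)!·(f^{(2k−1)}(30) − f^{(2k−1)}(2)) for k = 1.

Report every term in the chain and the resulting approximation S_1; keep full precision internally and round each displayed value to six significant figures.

∫_2^30 1/x^2 dx evaluates to 0.466667.
Endpoint term: (f(2) + f(30))/2 = (0.250000 + 0.00111111)/2 = 0.125556.
Running total after boundary: 0.592222.
Correction k=1: B_{2}/2! · (f^{(1)}(30) − f^{(1)}(2)) = 1/12 · (-7.40741e-05 − (-0.250000)) = 0.0208272.

S_1 ≈ 0.613049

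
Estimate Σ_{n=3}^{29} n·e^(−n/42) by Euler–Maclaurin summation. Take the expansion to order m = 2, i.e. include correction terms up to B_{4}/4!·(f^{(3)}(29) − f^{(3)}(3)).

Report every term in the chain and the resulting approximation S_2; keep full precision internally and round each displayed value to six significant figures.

The integral term ∫_3^29 x·e^(−x/42) dx = 264.721.
Endpoint term: (f(3) + f(29))/2 = (2.79319 + 14.5388)/2 = 8.66598.
Running total after boundary: 273.387.
Order-1 term: 1/12 · (0.155176 − 0.864558) = -0.0591152.
Partial sum through k=1: 273.328.
Order-2 term: −1/720 · (0.000656378 − 0.00154574) = 1.23522e-06.

S_2 ≈ 273.328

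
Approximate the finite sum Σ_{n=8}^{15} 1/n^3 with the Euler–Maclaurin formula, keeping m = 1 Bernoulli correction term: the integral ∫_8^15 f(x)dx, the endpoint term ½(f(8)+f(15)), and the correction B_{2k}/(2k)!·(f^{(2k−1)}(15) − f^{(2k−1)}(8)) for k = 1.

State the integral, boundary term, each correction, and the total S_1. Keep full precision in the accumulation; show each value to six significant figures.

Integral: ∫_8^15 1/x^3 dx = 0.00559028.
½[f(8) + f(15)] = ½[0.00195312 + 0.000296296] = 0.00112471.
So far: 0.00671499.
Correction k=1: B_{2}/2! · (f^{(1)}(15) − f^{(1)}(8)) = 1/12 · (-5.92593e-05 − (-0.000732422)) = 5.60969e-05.

S_1 ≈ 0.00677109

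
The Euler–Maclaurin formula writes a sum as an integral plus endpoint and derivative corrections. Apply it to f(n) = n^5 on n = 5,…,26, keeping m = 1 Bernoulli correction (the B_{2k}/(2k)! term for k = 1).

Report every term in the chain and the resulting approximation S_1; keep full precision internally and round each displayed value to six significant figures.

S_1 ≈ 5.76158e+07

∫_5^26 x^5 dx evaluates to 5.14834e+07.
Boundary: ½(f(5) + f(26)) = ½(3125.00 + 1.18814e+07) = 5.94225e+06.
Running total after boundary: 5.74256e+07.
k=1: B_{2}/(2)! × [f^{(1)}(26) − f^{(1)}(5)] = 1/12 × (2.28488e+06 − 3125.00) = 190146.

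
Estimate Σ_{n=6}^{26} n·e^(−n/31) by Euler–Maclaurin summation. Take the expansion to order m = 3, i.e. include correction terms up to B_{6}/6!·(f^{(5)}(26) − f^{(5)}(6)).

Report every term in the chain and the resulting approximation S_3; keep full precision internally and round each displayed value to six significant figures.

S_3 ≈ 189.387

Integral: ∫_6^26 x·e^(−x/31) dx = 181.345.
½[f(6) + f(26)] = ½[4.94418 + 11.2390] = 8.09157.
So far: 189.437.
k=1: B_{2}/(2)! × [f^{(1)}(26) − f^{(1)}(6)] = 1/12 × (0.0697206 − 0.664540) = -0.0495683.
After k=1: 189.387.
k=2: B_{4}/(4)! × [f^{(3)}(26) − f^{(3)}(6)] = −1/720 × (0.000972171 − 0.00240645) = 1.99206e-06.
After k=2: 189.387.
k=3: B_{6}/(6)! × [f^{(5)}(26) − f^{(5)}(6)] = 1/30240 × (1.94775e-06 − 4.28865e-06) = -7.74106e-11.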